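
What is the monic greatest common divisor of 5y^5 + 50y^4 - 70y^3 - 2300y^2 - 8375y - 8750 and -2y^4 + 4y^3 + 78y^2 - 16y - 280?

y^3 - 39y - 70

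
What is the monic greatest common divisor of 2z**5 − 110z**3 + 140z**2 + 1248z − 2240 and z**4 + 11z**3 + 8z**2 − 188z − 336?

Repeated division with remainder:
  2z**5 − 110z**3 + 140z**2 + 1248z − 2240 = (2z − 22)(z**4 + 11z**3 + 8z**2 − 188z − 336) + (116z**3 + 692z**2 − 2216z − 9632)
  z**4 + 11z**3 + 8z**2 − 188z − 336 = ((1/116)z + 73/1682)(116z**3 + 692z**2 − 2216z − 9632) + (−(2464/841)z**2 − (7392/841)z + 68992/841)
  116z**3 + 692z**2 − 2216z − 9632 = (−(24389/616)z − 36163/308)(−(2464/841)z**2 − (7392/841)z + 68992/841) + (0)
Last nonzero remainder: −(2464/841)z**2 − (7392/841)z + 68992/841. Dividing through by −2464/841 gives the monic gcd z**2 + 3z − 28.

z**2 + 3z − 28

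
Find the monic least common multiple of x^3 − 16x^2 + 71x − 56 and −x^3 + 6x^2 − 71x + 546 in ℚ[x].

x^5 − 15x^4 + 133x^3 − 1233x^2 + 5482x − 4368

Repeated division with remainder:
  x^3 − 16x^2 + 71x − 56 = (−1)(−x^3 + 6x^2 − 71x + 546) + (−10x^2 + 490)
  −x^3 + 6x^2 − 71x + 546 = ((1/10)x − 3/5)(−10x^2 + 490) + (−120x + 840)
  −10x^2 + 490 = ((1/12)x + 7/12)(−120x + 840) + (0)
Last nonzero remainder: −120x + 840. Dividing through by −120 gives the monic gcd x − 7.
Then lcm(f, g) = f·g / gcd(f, g); expanding and making the result monic gives the answer.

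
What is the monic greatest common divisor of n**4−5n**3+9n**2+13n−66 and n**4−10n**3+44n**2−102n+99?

By polynomial division,
  n**4−5n**3+9n**2+13n−66 = (n**4−10n**3+44n**2−102n+99) + (5n**3−35n**2+115n−165)
  n**4−10n**3+44n**2−102n+99 = ((1/5)n−3/5)(5n**3−35n**2+115n−165) + (0)
Last nonzero remainder: 5n**3−35n**2+115n−165. Dividing through by 5 gives the monic gcd n**3−7n**2+23n−33.

n**3−7n**2+23n−33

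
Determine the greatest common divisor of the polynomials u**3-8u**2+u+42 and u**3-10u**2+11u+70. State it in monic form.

Euclidean algorithm in ℚ[u]:
  u**3-8u**2+u+42 = (u**3-10u**2+11u+70) + (2u**2-10u-28)
  u**3-10u**2+11u+70 = ((1/2)u-5/2)(2u**2-10u-28) + (0)
Last nonzero remainder: 2u**2-10u-28. Dividing through by 2 gives the monic gcd u**2-5u-14.

u**2-5u-14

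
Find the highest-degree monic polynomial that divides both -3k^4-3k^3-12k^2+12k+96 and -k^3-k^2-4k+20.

k-2

Euclidean algorithm in ℚ[k]:
  -3k^4-3k^3-12k^2+12k+96 = (3k)(-k^3-k^2-4k+20) + (-48k+96)
  -k^3-k^2-4k+20 = ((1/48)k^2+(1/16)k+5/24)(-48k+96) + (0)
Last nonzero remainder: -48k+96. Dividing through by -48 gives the monic gcd k-2.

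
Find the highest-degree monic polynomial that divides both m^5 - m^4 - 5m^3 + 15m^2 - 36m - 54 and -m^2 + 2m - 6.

m^2 - 2m + 6

By polynomial division,
  m^5 - m^4 - 5m^3 + 15m^2 - 36m - 54 = (-m^3 - m^2 + 9m + 9)(-m^2 + 2m - 6) + (0)
Last nonzero remainder: -m^2 + 2m - 6. Dividing through by -1 gives the monic gcd m^2 - 2m + 6.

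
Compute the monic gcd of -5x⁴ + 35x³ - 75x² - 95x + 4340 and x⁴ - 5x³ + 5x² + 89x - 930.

Apply the Euclidean algorithm:
  -5x⁴ + 35x³ - 75x² - 95x + 4340 = (-5)(x⁴ - 5x³ + 5x² + 89x - 930) + (10x³ - 50x² + 350x - 310)
  x⁴ - 5x³ + 5x² + 89x - 930 = ((1/10)x)(10x³ - 50x² + 350x - 310) + (-30x² + 120x - 930)
  10x³ - 50x² + 350x - 310 = (-(1/3)x + 1/3)(-30x² + 120x - 930) + (0)
Last nonzero remainder: -30x² + 120x - 930. Dividing through by -30 gives the monic gcd x² - 4x + 31.

x² - 4x + 31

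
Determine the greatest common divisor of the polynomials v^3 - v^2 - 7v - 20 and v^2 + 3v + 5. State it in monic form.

v^2 + 3v + 5

Apply the Euclidean algorithm:
  v^3 - v^2 - 7v - 20 = (v - 4)(v^2 + 3v + 5) + (0)
The last nonzero remainder v^2 + 3v + 5 is already monic.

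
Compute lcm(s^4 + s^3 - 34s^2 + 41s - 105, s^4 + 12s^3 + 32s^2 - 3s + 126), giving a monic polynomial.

s^5 + 7s^4 - 28s^3 - 163s^2 + 141s - 630

Apply the Euclidean algorithm:
  s^4 + s^3 - 34s^2 + 41s - 105 = (s^4 + 12s^3 + 32s^2 - 3s + 126) + (-11s^3 - 66s^2 + 44s - 231)
  s^4 + 12s^3 + 32s^2 - 3s + 126 = (-(1/11)s - 6/11)(-11s^3 - 66s^2 + 44s - 231) + (0)
Last nonzero remainder: -11s^3 - 66s^2 + 44s - 231. Dividing through by -11 gives the monic gcd s^3 + 6s^2 - 4s + 21.
Then lcm(f, g) = f·g / gcd(f, g); expanding and making the result monic gives the answer.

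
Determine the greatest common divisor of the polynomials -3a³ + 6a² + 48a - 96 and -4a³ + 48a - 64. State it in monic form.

a² + 2a - 8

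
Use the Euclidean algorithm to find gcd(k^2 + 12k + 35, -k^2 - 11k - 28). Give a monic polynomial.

k + 7

Repeated division with remainder:
  k^2 + 12k + 35 = (-1)(-k^2 - 11k - 28) + (k + 7)
  -k^2 - 11k - 28 = (-k - 4)(k + 7) + (0)
The last nonzero remainder k + 7 is already monic.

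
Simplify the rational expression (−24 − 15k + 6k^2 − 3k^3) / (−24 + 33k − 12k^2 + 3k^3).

Repeated division with remainder:
  −3k^3 + 6k^2 − 15k − 24 = (−1)(3k^3 − 12k^2 + 33k − 24) + (−6k^2 + 18k − 48)
  3k^3 − 12k^2 + 33k − 24 = (−(1/2)k + 1/2)(−6k^2 + 18k − 48) + (0)
Last nonzero remainder: −6k^2 + 18k − 48. Dividing through by −6 gives the monic gcd k^2 − 3k + 8.
Cancel k^2 − 3k + 8 from numerator and denominator to get the reduced form.

(−1 − k)/(−1 + k)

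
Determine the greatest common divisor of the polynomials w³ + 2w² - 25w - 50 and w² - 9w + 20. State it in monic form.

w - 5

By polynomial division,
  w³ + 2w² - 25w - 50 = (w + 11)(w² - 9w + 20) + (54w - 270)
  w² - 9w + 20 = ((1/54)w - 2/27)(54w - 270) + (0)
Last nonzero remainder: 54w - 270. Dividing through by 54 gives the monic gcd w - 5.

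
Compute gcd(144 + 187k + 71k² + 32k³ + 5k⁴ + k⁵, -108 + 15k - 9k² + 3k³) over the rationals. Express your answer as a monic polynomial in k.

Apply the Euclidean algorithm:
  k⁵ + 5k⁴ + 32k³ + 71k² + 187k + 144 = ((1/3)k² + (8/3)k + 17)(3k³ - 9k² + 15k - 108) + (220k² + 220k + 1980)
  3k³ - 9k² + 15k - 108 = ((3/220)k - 3/55)(220k² + 220k + 1980) + (0)
Last nonzero remainder: 220k² + 220k + 1980. Dividing through by 220 gives the monic gcd k² + k + 9.

9 + k + k²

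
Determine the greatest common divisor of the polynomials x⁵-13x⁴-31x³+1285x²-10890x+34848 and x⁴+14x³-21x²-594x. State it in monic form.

x²+5x-66

Repeated division with remainder:
  x⁵-13x⁴-31x³+1285x²-10890x+34848 = (x-27)(x⁴+14x³-21x²-594x) + (368x³+1312x²-26928x+34848)
  x⁴+14x³-21x²-594x = ((1/368)x+15/529)(368x³+1312x²-26928x+34848) + ((7920/529)x²+(39600/529)x-522720/529)
  368x³+1312x²-26928x+34848 = ((12167/495)x-529/15)((7920/529)x²+(39600/529)x-522720/529) + (0)
Last nonzero remainder: (7920/529)x²+(39600/529)x-522720/529. Dividing through by 7920/529 gives the monic gcd x²+5x-66.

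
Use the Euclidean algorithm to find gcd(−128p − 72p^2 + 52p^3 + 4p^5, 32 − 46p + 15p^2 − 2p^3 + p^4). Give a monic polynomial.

Repeated division with remainder:
  4p^5 + 52p^3 − 72p^2 − 128p = (4p + 8)(p^4 − 2p^3 + 15p^2 − 46p + 32) + (8p^3 − 8p^2 + 112p − 256)
  p^4 − 2p^3 + 15p^2 − 46p + 32 = ((1/8)p − 1/8)(8p^3 − 8p^2 + 112p − 256) + (0)
Last nonzero remainder: 8p^3 − 8p^2 + 112p − 256. Dividing through by 8 gives the monic gcd p^3 − p^2 + 14p − 32.

−32 + 14p − p^2 + p^3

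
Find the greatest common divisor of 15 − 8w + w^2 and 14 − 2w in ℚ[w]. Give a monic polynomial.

1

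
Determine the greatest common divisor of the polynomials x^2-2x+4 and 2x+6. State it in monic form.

Apply the Euclidean algorithm:
  x^2-2x+4 = ((1/2)x-5/2)(2x+6) + (19)
  2x+6 = ((2/19)x+6/19)(19) + (0)
The last nonzero remainder is the constant 19, so the polynomials are coprime and gcd = 1.

1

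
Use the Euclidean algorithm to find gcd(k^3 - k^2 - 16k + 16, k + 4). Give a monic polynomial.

Repeated division with remainder:
  k^3 - k^2 - 16k + 16 = (k^2 - 5k + 4)(k + 4) + (0)
The last nonzero remainder k + 4 is already monic.

k + 4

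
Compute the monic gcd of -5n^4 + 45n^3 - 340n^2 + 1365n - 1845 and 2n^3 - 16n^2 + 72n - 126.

n - 3

Apply the Euclidean algorithm:
  -5n^4 + 45n^3 - 340n^2 + 1365n - 1845 = (-(5/2)n + 5/2)(2n^3 - 16n^2 + 72n - 126) + (-120n^2 + 870n - 1530)
  2n^3 - 16n^2 + 72n - 126 = (-(1/60)n + 1/80)(-120n^2 + 870n - 1530) + ((285/8)n - 855/8)
  -120n^2 + 870n - 1530 = (-(64/19)n + 272/19)((285/8)n - 855/8) + (0)
Last nonzero remainder: (285/8)n - 855/8. Dividing through by 285/8 gives the monic gcd n - 3.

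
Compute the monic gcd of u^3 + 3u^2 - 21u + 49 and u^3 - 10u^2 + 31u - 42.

u^2 - 4u + 7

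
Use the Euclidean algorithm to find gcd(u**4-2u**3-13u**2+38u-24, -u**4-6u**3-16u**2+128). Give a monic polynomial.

Euclidean algorithm in ℚ[u]:
  u**4-2u**3-13u**2+38u-24 = (-1)(-u**4-6u**3-16u**2+128) + (-8u**3-29u**2+38u+104)
  -u**4-6u**3-16u**2+128 = ((1/8)u+19/64)(-8u**3-29u**2+38u+104) + (-(777/64)u**2-(777/32)u+777/8)
  -8u**3-29u**2+38u+104 = ((512/777)u+832/777)(-(777/64)u**2-(777/32)u+777/8) + (0)
Last nonzero remainder: -(777/64)u**2-(777/32)u+777/8. Dividing through by -777/64 gives the monic gcd u**2+2u-8.

u**2+2u-8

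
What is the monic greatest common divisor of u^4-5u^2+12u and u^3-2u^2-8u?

u

By polynomial division,
  u^4-5u^2+12u = (u+2)(u^3-2u^2-8u) + (7u^2+28u)
  u^3-2u^2-8u = ((1/7)u-6/7)(7u^2+28u) + (16u)
  7u^2+28u = ((7/16)u+7/4)(16u) + (0)
Last nonzero remainder: 16u. Dividing through by 16 gives the monic gcd u.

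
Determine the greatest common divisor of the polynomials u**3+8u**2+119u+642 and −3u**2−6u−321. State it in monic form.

By polynomial division,
  u**3+8u**2+119u+642 = (−(1/3)u−2)(−3u**2−6u−321) + (0)
Last nonzero remainder: −3u**2−6u−321. Dividing through by −3 gives the monic gcd u**2+2u+107.

u**2+2u+107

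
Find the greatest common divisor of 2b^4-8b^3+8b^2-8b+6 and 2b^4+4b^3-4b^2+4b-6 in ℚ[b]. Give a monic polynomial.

Apply the Euclidean algorithm:
  2b^4-8b^3+8b^2-8b+6 = (2b^4+4b^3-4b^2+4b-6) + (-12b^3+12b^2-12b+12)
  2b^4+4b^3-4b^2+4b-6 = (-(1/6)b-1/2)(-12b^3+12b^2-12b+12) + (0)
Last nonzero remainder: -12b^3+12b^2-12b+12. Dividing through by -12 gives the monic gcd b^3-b^2+b-1.

b^3-b^2+b-1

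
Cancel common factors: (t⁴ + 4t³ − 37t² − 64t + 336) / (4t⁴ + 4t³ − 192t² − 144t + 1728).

(t² + 3t − 28)/(4t² − 144)

Euclidean algorithm in ℚ[t]:
  t⁴ + 4t³ − 37t² − 64t + 336 = (1/4)(4t⁴ + 4t³ − 192t² − 144t + 1728) + (3t³ + 11t² − 28t − 96)
  4t⁴ + 4t³ − 192t² − 144t + 1728 = ((4/3)t − 32/9)(3t³ + 11t² − 28t − 96) + (−(1040/9)t² − (1040/9)t + 4160/3)
  3t³ + 11t² − 28t − 96 = (−(27/1040)t − 9/130)(−(1040/9)t² − (1040/9)t + 4160/3) + (0)
Last nonzero remainder: −(1040/9)t² − (1040/9)t + 4160/3. Dividing through by −1040/9 gives the monic gcd t² + t − 12.
Cancel t² + t − 12 from numerator and denominator to get the reduced form.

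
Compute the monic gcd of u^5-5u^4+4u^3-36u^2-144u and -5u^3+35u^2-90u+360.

u^3-7u^2+18u-72

Euclidean algorithm in ℚ[u]:
  u^5-5u^4+4u^3-36u^2-144u = (-(1/5)u^2-(2/5)u)(-5u^3+35u^2-90u+360) + (0)
Last nonzero remainder: -5u^3+35u^2-90u+360. Dividing through by -5 gives the monic gcd u^3-7u^2+18u-72.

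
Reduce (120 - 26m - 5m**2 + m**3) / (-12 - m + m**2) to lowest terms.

By polynomial division,
  m**3 - 5m**2 - 26m + 120 = (m - 4)(m**2 - m - 12) + (-18m + 72)
  m**2 - m - 12 = (-(1/18)m - 1/6)(-18m + 72) + (0)
Last nonzero remainder: -18m + 72. Dividing through by -18 gives the monic gcd m - 4.
Cancel m - 4 from numerator and denominator to get the reduced form.

(-30 - m + m**2)/(3 + m)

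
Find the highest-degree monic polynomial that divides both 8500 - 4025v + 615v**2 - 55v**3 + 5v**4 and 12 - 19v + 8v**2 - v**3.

-4 + v

Apply the Euclidean algorithm:
  5v**4 - 55v**3 + 615v**2 - 4025v + 8500 = (-5v + 15)(-v**3 + 8v**2 - 19v + 12) + (400v**2 - 3680v + 8320)
  -v**3 + 8v**2 - 19v + 12 = (-(1/400)v - 3/1000)(400v**2 - 3680v + 8320) + (-(231/25)v + 924/25)
  400v**2 - 3680v + 8320 = (-(10000/231)v + 52000/231)(-(231/25)v + 924/25) + (0)
Last nonzero remainder: -(231/25)v + 924/25. Dividing through by -231/25 gives the monic gcd v - 4.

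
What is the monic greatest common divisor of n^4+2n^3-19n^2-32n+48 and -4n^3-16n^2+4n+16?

n^2+3n-4

Repeated division with remainder:
  n^4+2n^3-19n^2-32n+48 = (-(1/4)n+1/2)(-4n^3-16n^2+4n+16) + (-10n^2-30n+40)
  -4n^3-16n^2+4n+16 = ((2/5)n+2/5)(-10n^2-30n+40) + (0)
Last nonzero remainder: -10n^2-30n+40. Dividing through by -10 gives the monic gcd n^2+3n-4.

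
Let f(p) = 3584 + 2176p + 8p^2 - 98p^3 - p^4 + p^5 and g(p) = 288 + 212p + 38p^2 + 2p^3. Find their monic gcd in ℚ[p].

16 + 10p + p^2

By polynomial division,
  p^5 - p^4 - 98p^3 + 8p^2 + 2176p + 3584 = ((1/2)p^2 - 10p + 88)(2p^3 + 38p^2 + 212p + 288) + (-1360p^2 - 13600p - 21760)
  2p^3 + 38p^2 + 212p + 288 = (-(1/680)p - 9/680)(-1360p^2 - 13600p - 21760) + (0)
Last nonzero remainder: -1360p^2 - 13600p - 21760. Dividing through by -1360 gives the monic gcd p^2 + 10p + 16.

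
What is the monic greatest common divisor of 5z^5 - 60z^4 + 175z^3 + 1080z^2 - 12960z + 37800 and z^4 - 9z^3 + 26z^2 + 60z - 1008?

z^3 - 13z^2 + 78z - 252

Apply the Euclidean algorithm:
  5z^5 - 60z^4 + 175z^3 + 1080z^2 - 12960z + 37800 = (5z - 15)(z^4 - 9z^3 + 26z^2 + 60z - 1008) + (-90z^3 + 1170z^2 - 7020z + 22680)
  z^4 - 9z^3 + 26z^2 + 60z - 1008 = (-(1/90)z - 2/45)(-90z^3 + 1170z^2 - 7020z + 22680) + (0)
Last nonzero remainder: -90z^3 + 1170z^2 - 7020z + 22680. Dividing through by -90 gives the monic gcd z^3 - 13z^2 + 78z - 252.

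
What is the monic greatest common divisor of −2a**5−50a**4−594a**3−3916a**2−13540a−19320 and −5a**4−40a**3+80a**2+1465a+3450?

a**2+9a+23

By polynomial division,
  −2a**5−50a**4−594a**3−3916a**2−13540a−19320 = ((2/5)a+34/5)(−5a**4−40a**3+80a**2+1465a+3450) + (−354a**3−5046a**2−24882a−42780)
  −5a**4−40a**3+80a**2+1465a+3450 = ((5/354)a−615/6962)(−354a**3−5046a**2−24882a−42780) + (−(49800/3481)a**2−(448200/3481)a−1145400/3481)
  −354a**3−5046a**2−24882a−42780 = ((205379/8300)a+107911/830)(−(49800/3481)a**2−(448200/3481)a−1145400/3481) + (0)
Last nonzero remainder: −(49800/3481)a**2−(448200/3481)a−1145400/3481. Dividing through by −49800/3481 gives the monic gcd a**2+9a+23.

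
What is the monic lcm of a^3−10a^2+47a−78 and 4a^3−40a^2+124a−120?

By polynomial division,
  a^3−10a^2+47a−78 = (1/4)(4a^3−40a^2+124a−120) + (16a−48)
  4a^3−40a^2+124a−120 = ((1/4)a^2−(7/4)a+5/2)(16a−48) + (0)
Last nonzero remainder: 16a−48. Dividing through by 16 gives the monic gcd a−3.
Then lcm(f, g) = f·g / gcd(f, g); expanding and making the result monic gives the answer.

a^5−17a^4+127a^3−507a^2+1016a−780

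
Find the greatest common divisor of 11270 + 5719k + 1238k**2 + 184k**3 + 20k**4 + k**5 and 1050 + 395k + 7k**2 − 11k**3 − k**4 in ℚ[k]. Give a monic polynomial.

Repeated division with remainder:
  k**5 + 20k**4 + 184k**3 + 1238k**2 + 5719k + 11270 = (−k − 9)(−k**4 − 11k**3 + 7k**2 + 395k + 1050) + (92k**3 + 1696k**2 + 10324k + 20720)
  −k**4 − 11k**3 + 7k**2 + 395k + 1050 = (−(1/92)k + 171/2116)(92k**3 + 1696k**2 + 10324k + 20720) + (−(9438/529)k**2 − (113256/529)k − 330330/529)
  92k**3 + 1696k**2 + 10324k + 20720 = (−(24334/4719)k − 156584/4719)(−(9438/529)k**2 − (113256/529)k − 330330/529) + (0)
Last nonzero remainder: −(9438/529)k**2 − (113256/529)k − 330330/529. Dividing through by −9438/529 gives the monic gcd k**2 + 12k + 35.

35 + 12k + k**2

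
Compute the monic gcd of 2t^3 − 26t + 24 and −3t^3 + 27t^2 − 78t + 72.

t − 3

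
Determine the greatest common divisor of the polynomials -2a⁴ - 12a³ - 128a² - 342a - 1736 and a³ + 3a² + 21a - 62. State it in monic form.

a² + 5a + 31

Apply the Euclidean algorithm:
  -2a⁴ - 12a³ - 128a² - 342a - 1736 = (-2a - 6)(a³ + 3a² + 21a - 62) + (-68a² - 340a - 2108)
  a³ + 3a² + 21a - 62 = (-(1/68)a + 1/34)(-68a² - 340a - 2108) + (0)
Last nonzero remainder: -68a² - 340a - 2108. Dividing through by -68 gives the monic gcd a² + 5a + 31.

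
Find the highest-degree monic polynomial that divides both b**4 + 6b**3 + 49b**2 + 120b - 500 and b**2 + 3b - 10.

Apply the Euclidean algorithm:
  b**4 + 6b**3 + 49b**2 + 120b - 500 = (b**2 + 3b + 50)(b**2 + 3b - 10) + (0)
The last nonzero remainder b**2 + 3b - 10 is already monic.

b**2 + 3b - 10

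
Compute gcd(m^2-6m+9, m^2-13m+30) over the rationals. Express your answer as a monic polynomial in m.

m-3

Euclidean algorithm in ℚ[m]:
  m^2-6m+9 = (m^2-13m+30) + (7m-21)
  m^2-13m+30 = ((1/7)m-10/7)(7m-21) + (0)
Last nonzero remainder: 7m-21. Dividing through by 7 gives the monic gcd m-3.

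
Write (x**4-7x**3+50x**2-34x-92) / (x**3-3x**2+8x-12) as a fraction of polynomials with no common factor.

Apply the Euclidean algorithm:
  x**4-7x**3+50x**2-34x-92 = (x-4)(x**3-3x**2+8x-12) + (30x**2+10x-140)
  x**3-3x**2+8x-12 = ((1/30)x-1/9)(30x**2+10x-140) + ((124/9)x-248/9)
  30x**2+10x-140 = ((135/62)x+315/62)((124/9)x-248/9) + (0)
Last nonzero remainder: (124/9)x-248/9. Dividing through by 124/9 gives the monic gcd x-2.
Cancel x-2 from numerator and denominator to get the reduced form.

(x**3-5x**2+40x+46)/(x**2-x+6)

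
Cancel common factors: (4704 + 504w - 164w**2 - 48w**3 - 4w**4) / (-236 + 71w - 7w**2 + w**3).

(-1176 - 420w - 64w**2 - 4w**3)/(59 - 3w + w**2)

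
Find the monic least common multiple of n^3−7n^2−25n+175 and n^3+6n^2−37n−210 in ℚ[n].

Apply the Euclidean algorithm:
  n^3−7n^2−25n+175 = (n^3+6n^2−37n−210) + (−13n^2+12n+385)
  n^3+6n^2−37n−210 = (−(1/13)n−90/169)(−13n^2+12n+385) + (−(168/169)n−840/169)
  −13n^2+12n+385 = ((2197/168)n−1859/24)(−(168/169)n−840/169) + (0)
Last nonzero remainder: −(168/169)n−840/169. Dividing through by −168/169 gives the monic gcd n+5.
Then lcm(f, g) = f·g / gcd(f, g); expanding and making the result monic gives the answer.

n^5−6n^4−74n^3+444n^2+1225n−7350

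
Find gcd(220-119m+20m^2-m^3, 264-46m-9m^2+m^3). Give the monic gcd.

44-15m+m^2

Euclidean algorithm in ℚ[m]:
  -m^3+20m^2-119m+220 = (-1)(m^3-9m^2-46m+264) + (11m^2-165m+484)
  m^3-9m^2-46m+264 = ((1/11)m+6/11)(11m^2-165m+484) + (0)
Last nonzero remainder: 11m^2-165m+484. Dividing through by 11 gives the monic gcd m^2-15m+44.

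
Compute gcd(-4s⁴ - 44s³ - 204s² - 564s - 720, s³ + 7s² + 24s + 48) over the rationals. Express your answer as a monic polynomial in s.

Euclidean algorithm in ℚ[s]:
  -4s⁴ - 44s³ - 204s² - 564s - 720 = (-4s - 16)(s³ + 7s² + 24s + 48) + (4s² + 12s + 48)
  s³ + 7s² + 24s + 48 = ((1/4)s + 1)(4s² + 12s + 48) + (0)
Last nonzero remainder: 4s² + 12s + 48. Dividing through by 4 gives the monic gcd s² + 3s + 12.

s² + 3s + 12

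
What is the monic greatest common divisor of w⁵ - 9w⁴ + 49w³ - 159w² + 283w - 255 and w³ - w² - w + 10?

Repeated division with remainder:
  w⁵ - 9w⁴ + 49w³ - 159w² + 283w - 255 = (w² - 8w + 42)(w³ - w² - w + 10) + (-135w² + 405w - 675)
  w³ - w² - w + 10 = (-(1/135)w - 2/135)(-135w² + 405w - 675) + (0)
Last nonzero remainder: -135w² + 405w - 675. Dividing through by -135 gives the monic gcd w² - 3w + 5.

w² - 3w + 5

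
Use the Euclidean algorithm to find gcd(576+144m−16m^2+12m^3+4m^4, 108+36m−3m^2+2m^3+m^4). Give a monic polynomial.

36−m^2+m^3

Euclidean algorithm in ℚ[m]:
  4m^4+12m^3−16m^2+144m+576 = (4)(m^4+2m^3−3m^2+36m+108) + (4m^3−4m^2+144)
  m^4+2m^3−3m^2+36m+108 = ((1/4)m+3/4)(4m^3−4m^2+144) + (0)
Last nonzero remainder: 4m^3−4m^2+144. Dividing through by 4 gives the monic gcd m^3−m^2+36.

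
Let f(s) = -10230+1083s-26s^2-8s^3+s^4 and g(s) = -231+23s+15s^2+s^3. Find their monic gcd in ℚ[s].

Euclidean algorithm in ℚ[s]:
  s^4-8s^3-26s^2+1083s-10230 = (s-23)(s^3+15s^2+23s-231) + (296s^2+1843s-15543)
  s^3+15s^2+23s-231 = ((1/296)s+2597/87616)(296s^2+1843s-15543) + ((1829625/87616)s+20125875/87616)
  296s^2+1843s-15543 = ((25934336/1829625)s-41267136/609875)((1829625/87616)s+20125875/87616) + (0)
Last nonzero remainder: (1829625/87616)s+20125875/87616. Dividing through by 1829625/87616 gives the monic gcd s+11.

11+s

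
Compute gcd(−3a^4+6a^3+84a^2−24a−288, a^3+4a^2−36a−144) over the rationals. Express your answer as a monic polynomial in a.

Euclidean algorithm in ℚ[a]:
  −3a^4+6a^3+84a^2−24a−288 = (−3a+18)(a^3+4a^2−36a−144) + (−96a^2+192a+2304)
  a^3+4a^2−36a−144 = (−(1/96)a−1/16)(−96a^2+192a+2304) + (0)
Last nonzero remainder: −96a^2+192a+2304. Dividing through by −96 gives the monic gcd a^2−2a−24.

a^2−2a−24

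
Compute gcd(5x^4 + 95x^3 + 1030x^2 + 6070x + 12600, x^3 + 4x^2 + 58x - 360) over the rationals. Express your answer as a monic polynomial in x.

x^2 + 8x + 90

Repeated division with remainder:
  5x^4 + 95x^3 + 1030x^2 + 6070x + 12600 = (5x + 75)(x^3 + 4x^2 + 58x - 360) + (440x^2 + 3520x + 39600)
  x^3 + 4x^2 + 58x - 360 = ((1/440)x - 1/110)(440x^2 + 3520x + 39600) + (0)
Last nonzero remainder: 440x^2 + 3520x + 39600. Dividing through by 440 gives the monic gcd x^2 + 8x + 90.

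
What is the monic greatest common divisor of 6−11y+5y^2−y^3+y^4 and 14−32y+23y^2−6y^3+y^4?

1−2y+y^2

Repeated division with remainder:
  y^4−y^3+5y^2−11y+6 = (y^4−6y^3+23y^2−32y+14) + (5y^3−18y^2+21y−8)
  y^4−6y^3+23y^2−32y+14 = ((1/5)y−12/25)(5y^3−18y^2+21y−8) + ((254/25)y^2−(508/25)y+254/25)
  5y^3−18y^2+21y−8 = ((125/254)y−100/127)((254/25)y^2−(508/25)y+254/25) + (0)
Last nonzero remainder: (254/25)y^2−(508/25)y+254/25. Dividing through by 254/25 gives the monic gcd y^2−2y+1.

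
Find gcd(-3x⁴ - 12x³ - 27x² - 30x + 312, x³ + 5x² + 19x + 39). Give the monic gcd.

x² + 2x + 13

Repeated division with remainder:
  -3x⁴ - 12x³ - 27x² - 30x + 312 = (-3x + 3)(x³ + 5x² + 19x + 39) + (15x² + 30x + 195)
  x³ + 5x² + 19x + 39 = ((1/15)x + 1/5)(15x² + 30x + 195) + (0)
Last nonzero remainder: 15x² + 30x + 195. Dividing through by 15 gives the monic gcd x² + 2x + 13.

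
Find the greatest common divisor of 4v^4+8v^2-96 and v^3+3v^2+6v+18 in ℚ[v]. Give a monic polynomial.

By polynomial division,
  4v^4+8v^2-96 = (4v-12)(v^3+3v^2+6v+18) + (20v^2+120)
  v^3+3v^2+6v+18 = ((1/20)v+3/20)(20v^2+120) + (0)
Last nonzero remainder: 20v^2+120. Dividing through by 20 gives the monic gcd v^2+6.

v^2+6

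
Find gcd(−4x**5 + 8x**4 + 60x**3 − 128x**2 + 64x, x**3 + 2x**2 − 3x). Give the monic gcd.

x**2 − x

Euclidean algorithm in ℚ[x]:
  −4x**5 + 8x**4 + 60x**3 − 128x**2 + 64x = (−4x**2 + 16x + 16)(x**3 + 2x**2 − 3x) + (−112x**2 + 112x)
  x**3 + 2x**2 − 3x = (−(1/112)x − 3/112)(−112x**2 + 112x) + (0)
Last nonzero remainder: −112x**2 + 112x. Dividing through by −112 gives the monic gcd x**2 − x.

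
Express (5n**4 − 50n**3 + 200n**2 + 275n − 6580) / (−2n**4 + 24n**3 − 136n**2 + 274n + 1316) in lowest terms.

Apply the Euclidean algorithm:
  5n**4 − 50n**3 + 200n**2 + 275n − 6580 = (−5/2)(−2n**4 + 24n**3 − 136n**2 + 274n + 1316) + (10n**3 − 140n**2 + 960n − 3290)
  −2n**4 + 24n**3 − 136n**2 + 274n + 1316 = (−(1/5)n − 2/5)(10n**3 − 140n**2 + 960n − 3290) + (0)
Last nonzero remainder: 10n**3 − 140n**2 + 960n − 3290. Dividing through by 10 gives the monic gcd n**3 − 14n**2 + 96n − 329.
Cancel n**3 − 14n**2 + 96n − 329 from numerator and denominator to get the reduced form.

(−5n − 20)/(2n + 4)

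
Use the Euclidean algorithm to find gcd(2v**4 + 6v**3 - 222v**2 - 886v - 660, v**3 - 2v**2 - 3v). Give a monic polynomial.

v + 1

Apply the Euclidean algorithm:
  2v**4 + 6v**3 - 222v**2 - 886v - 660 = (2v + 10)(v**3 - 2v**2 - 3v) + (-196v**2 - 856v - 660)
  v**3 - 2v**2 - 3v = (-(1/196)v + 78/2401)(-196v**2 - 856v - 660) + ((51480/2401)v + 51480/2401)
  -196v**2 - 856v - 660 = (-(117649/12870)v - 2401/78)((51480/2401)v + 51480/2401) + (0)
Last nonzero remainder: (51480/2401)v + 51480/2401. Dividing through by 51480/2401 gives the monic gcd v + 1.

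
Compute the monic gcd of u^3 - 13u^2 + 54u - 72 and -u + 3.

u - 3

Repeated division with remainder:
  u^3 - 13u^2 + 54u - 72 = (-u^2 + 10u - 24)(-u + 3) + (0)
Last nonzero remainder: -u + 3. Dividing through by -1 gives the monic gcd u - 3.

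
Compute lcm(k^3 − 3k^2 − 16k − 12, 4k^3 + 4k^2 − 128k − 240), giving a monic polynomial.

k^4 + 2k^3 − 31k^2 − 92k − 60

Repeated division with remainder:
  k^3 − 3k^2 − 16k − 12 = (1/4)(4k^3 + 4k^2 − 128k − 240) + (−4k^2 + 16k + 48)
  4k^3 + 4k^2 − 128k − 240 = (−k − 5)(−4k^2 + 16k + 48) + (0)
Last nonzero remainder: −4k^2 + 16k + 48. Dividing through by −4 gives the monic gcd k^2 − 4k − 12.
Then lcm(f, g) = f·g / gcd(f, g); expanding and making the result monic gives the answer.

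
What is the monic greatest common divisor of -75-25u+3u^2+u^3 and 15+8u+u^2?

15+8u+u^2

By polynomial division,
  u^3+3u^2-25u-75 = (u-5)(u^2+8u+15) + (0)
The last nonzero remainder u^2+8u+15 is already monic.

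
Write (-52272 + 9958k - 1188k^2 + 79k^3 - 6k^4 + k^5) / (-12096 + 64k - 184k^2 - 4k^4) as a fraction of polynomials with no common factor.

(968 - 41k - 2k^2 - k^3)/(224 + 32k + 4k^2)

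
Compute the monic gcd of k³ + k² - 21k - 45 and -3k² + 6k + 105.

1

Euclidean algorithm in ℚ[k]:
  k³ + k² - 21k - 45 = (-(1/3)k - 1)(-3k² + 6k + 105) + (20k + 60)
  -3k² + 6k + 105 = (-(3/20)k + 3/4)(20k + 60) + (60)
  20k + 60 = ((1/3)k + 1)(60) + (0)
The last nonzero remainder is the constant 60, so the polynomials are coprime and gcd = 1.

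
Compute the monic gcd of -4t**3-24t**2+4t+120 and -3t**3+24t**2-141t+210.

t-2

Repeated division with remainder:
  -4t**3-24t**2+4t+120 = (4/3)(-3t**3+24t**2-141t+210) + (-56t**2+192t-160)
  -3t**3+24t**2-141t+210 = ((3/56)t-12/49)(-56t**2+192t-160) + (-(4185/49)t+8370/49)
  -56t**2+192t-160 = ((2744/4185)t-784/837)(-(4185/49)t+8370/49) + (0)
Last nonzero remainder: -(4185/49)t+8370/49. Dividing through by -4185/49 gives the monic gcd t-2.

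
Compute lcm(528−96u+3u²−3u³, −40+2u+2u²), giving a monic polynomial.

By polynomial division,
  −3u³+3u²−96u+528 = (−(3/2)u+3)(2u²+2u−40) + (−162u+648)
  2u²+2u−40 = (−(1/81)u−5/81)(−162u+648) + (0)
Last nonzero remainder: −162u+648. Dividing through by −162 gives the monic gcd u−4.
Then lcm(f, g) = f·g / gcd(f, g); expanding and making the result monic gives the answer.

−880−16u+27u²+4u³+u⁴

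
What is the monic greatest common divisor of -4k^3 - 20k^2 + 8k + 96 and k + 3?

Repeated division with remainder:
  -4k^3 - 20k^2 + 8k + 96 = (-4k^2 - 8k + 32)(k + 3) + (0)
The last nonzero remainder k + 3 is already monic.

k + 3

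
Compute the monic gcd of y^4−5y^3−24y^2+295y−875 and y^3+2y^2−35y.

By polynomial division,
  y^4−5y^3−24y^2+295y−875 = (y−7)(y^3+2y^2−35y) + (25y^2+50y−875)
  y^3+2y^2−35y = ((1/25)y)(25y^2+50y−875) + (0)
Last nonzero remainder: 25y^2+50y−875. Dividing through by 25 gives the monic gcd y^2+2y−35.

y^2+2y−35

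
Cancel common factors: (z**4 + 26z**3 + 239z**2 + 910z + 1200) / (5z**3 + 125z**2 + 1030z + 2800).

(z**2 + 8z + 15)/(5z + 35)

Apply the Euclidean algorithm:
  z**4 + 26z**3 + 239z**2 + 910z + 1200 = ((1/5)z + 1/5)(5z**3 + 125z**2 + 1030z + 2800) + (8z**2 + 144z + 640)
  5z**3 + 125z**2 + 1030z + 2800 = ((5/8)z + 35/8)(8z**2 + 144z + 640) + (0)
Last nonzero remainder: 8z**2 + 144z + 640. Dividing through by 8 gives the monic gcd z**2 + 18z + 80.
Cancel z**2 + 18z + 80 from numerator and denominator to get the reduced form.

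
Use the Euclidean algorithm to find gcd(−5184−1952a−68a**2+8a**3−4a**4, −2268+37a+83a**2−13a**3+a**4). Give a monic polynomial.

324+41a−6a**2+a**3

Apply the Euclidean algorithm:
  −4a**4+8a**3−68a**2−1952a−5184 = (−4)(a**4−13a**3+83a**2+37a−2268) + (−44a**3+264a**2−1804a−14256)
  a**4−13a**3+83a**2+37a−2268 = (−(1/44)a+7/44)(−44a**3+264a**2−1804a−14256) + (0)
Last nonzero remainder: −44a**3+264a**2−1804a−14256. Dividing through by −44 gives the monic gcd a**3−6a**2+41a+324.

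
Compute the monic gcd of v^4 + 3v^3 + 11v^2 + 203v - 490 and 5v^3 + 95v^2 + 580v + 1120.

v + 7

Euclidean algorithm in ℚ[v]:
  v^4 + 3v^3 + 11v^2 + 203v - 490 = ((1/5)v - 16/5)(5v^3 + 95v^2 + 580v + 1120) + (199v^2 + 1835v + 3094)
  5v^3 + 95v^2 + 580v + 1120 = ((5/199)v + 9730/39601)(199v^2 + 1835v + 3094) + ((2035500/39601)v + 14248500/39601)
  199v^2 + 1835v + 3094 = ((7880599/2035500)v + 8751821/1017750)((2035500/39601)v + 14248500/39601) + (0)
Last nonzero remainder: (2035500/39601)v + 14248500/39601. Dividing through by 2035500/39601 gives the monic gcd v + 7.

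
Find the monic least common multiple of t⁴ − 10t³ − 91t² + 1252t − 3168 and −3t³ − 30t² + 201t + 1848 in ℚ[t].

Euclidean algorithm in ℚ[t]:
  t⁴ − 10t³ − 91t² + 1252t − 3168 = (−(1/3)t + 20/3)(−3t³ − 30t² + 201t + 1848) + (176t² + 528t − 15488)
  −3t³ − 30t² + 201t + 1848 = (−(3/176)t − 21/176)(176t² + 528t − 15488) + (0)
Last nonzero remainder: 176t² + 528t − 15488. Dividing through by 176 gives the monic gcd t² + 3t − 88.
Then lcm(f, g) = f·g / gcd(f, g); expanding and making the result monic gives the answer.

t⁵ − 3t⁴ − 161t³ + 615t² + 5596t − 22176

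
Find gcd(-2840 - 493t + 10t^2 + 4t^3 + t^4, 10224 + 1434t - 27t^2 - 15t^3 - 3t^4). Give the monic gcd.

Repeated division with remainder:
  t^4 + 4t^3 + 10t^2 - 493t - 2840 = (-1/3)(-3t^4 - 15t^3 - 27t^2 + 1434t + 10224) + (-t^3 + t^2 - 15t + 568)
  -3t^4 - 15t^3 - 27t^2 + 1434t + 10224 = (3t + 18)(-t^3 + t^2 - 15t + 568) + (0)
Last nonzero remainder: -t^3 + t^2 - 15t + 568. Dividing through by -1 gives the monic gcd t^3 - t^2 + 15t - 568.

-568 + 15t - t^2 + t^3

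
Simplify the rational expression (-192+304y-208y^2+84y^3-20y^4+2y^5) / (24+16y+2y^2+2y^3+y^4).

Repeated division with remainder:
  2y^5-20y^4+84y^3-208y^2+304y-192 = (2y-24)(y^4+2y^3+2y^2+16y+24) + (128y^3-192y^2+640y+384)
  y^4+2y^3+2y^2+16y+24 = ((1/128)y+7/256)(128y^3-192y^2+640y+384) + ((9/4)y^2-(9/2)y+27/2)
  128y^3-192y^2+640y+384 = ((512/9)y+256/9)((9/4)y^2-(9/2)y+27/2) + (0)
Last nonzero remainder: (9/4)y^2-(9/2)y+27/2. Dividing through by 9/4 gives the monic gcd y^2-2y+6.
Cancel y^2-2y+6 from numerator and denominator to get the reduced form.

(-32+40y-16y^2+2y^3)/(4+4y+y^2)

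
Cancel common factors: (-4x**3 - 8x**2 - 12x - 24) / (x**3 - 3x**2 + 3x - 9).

By polynomial division,
  -4x**3 - 8x**2 - 12x - 24 = (-4)(x**3 - 3x**2 + 3x - 9) + (-20x**2 - 60)
  x**3 - 3x**2 + 3x - 9 = (-(1/20)x + 3/20)(-20x**2 - 60) + (0)
Last nonzero remainder: -20x**2 - 60. Dividing through by -20 gives the monic gcd x**2 + 3.
Cancel x**2 + 3 from numerator and denominator to get the reduced form.

(-4x - 8)/(x - 3)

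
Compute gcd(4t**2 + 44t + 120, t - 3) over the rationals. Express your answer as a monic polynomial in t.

1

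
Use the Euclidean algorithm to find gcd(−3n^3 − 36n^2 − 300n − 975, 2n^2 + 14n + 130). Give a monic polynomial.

n^2 + 7n + 65

Apply the Euclidean algorithm:
  −3n^3 − 36n^2 − 300n − 975 = (−(3/2)n − 15/2)(2n^2 + 14n + 130) + (0)
Last nonzero remainder: 2n^2 + 14n + 130. Dividing through by 2 gives the monic gcd n^2 + 7n + 65.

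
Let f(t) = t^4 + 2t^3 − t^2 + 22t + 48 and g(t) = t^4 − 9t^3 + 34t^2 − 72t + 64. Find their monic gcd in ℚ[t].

t^2 − 3t + 8

Repeated division with remainder:
  t^4 + 2t^3 − t^2 + 22t + 48 = (t^4 − 9t^3 + 34t^2 − 72t + 64) + (11t^3 − 35t^2 + 94t − 16)
  t^4 − 9t^3 + 34t^2 − 72t + 64 = ((1/11)t − 64/121)(11t^3 − 35t^2 + 94t − 16) + ((840/121)t^2 − (2520/121)t + 6720/121)
  11t^3 − 35t^2 + 94t − 16 = ((1331/840)t − 121/420)((840/121)t^2 − (2520/121)t + 6720/121) + (0)
Last nonzero remainder: (840/121)t^2 − (2520/121)t + 6720/121. Dividing through by 840/121 gives the monic gcd t^2 − 3t + 8.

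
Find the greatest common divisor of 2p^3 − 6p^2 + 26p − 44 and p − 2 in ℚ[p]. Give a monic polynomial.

By polynomial division,
  2p^3 − 6p^2 + 26p − 44 = (2p^2 − 2p + 22)(p − 2) + (0)
The last nonzero remainder p − 2 is already monic.

p − 2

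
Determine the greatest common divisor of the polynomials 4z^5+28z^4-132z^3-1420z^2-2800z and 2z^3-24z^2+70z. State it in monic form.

z^2-7z

By polynomial division,
  4z^5+28z^4-132z^3-1420z^2-2800z = (2z^2+38z+320)(2z^3-24z^2+70z) + (3600z^2-25200z)
  2z^3-24z^2+70z = ((1/1800)z-1/360)(3600z^2-25200z) + (0)
Last nonzero remainder: 3600z^2-25200z. Dividing through by 3600 gives the monic gcd z^2-7z.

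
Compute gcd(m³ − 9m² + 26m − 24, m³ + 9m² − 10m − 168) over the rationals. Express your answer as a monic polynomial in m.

Repeated division with remainder:
  m³ − 9m² + 26m − 24 = (m³ + 9m² − 10m − 168) + (−18m² + 36m + 144)
  m³ + 9m² − 10m − 168 = (−(1/18)m − 11/18)(−18m² + 36m + 144) + (20m − 80)
  −18m² + 36m + 144 = (−(9/10)m − 9/5)(20m − 80) + (0)
Last nonzero remainder: 20m − 80. Dividing through by 20 gives the monic gcd m − 4.

m − 4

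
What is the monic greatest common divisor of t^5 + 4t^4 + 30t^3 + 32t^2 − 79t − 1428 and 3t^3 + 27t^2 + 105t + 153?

Euclidean algorithm in ℚ[t]:
  t^5 + 4t^4 + 30t^3 + 32t^2 − 79t − 1428 = ((1/3)t^2 − (5/3)t + 40/3)(3t^3 + 27t^2 + 105t + 153) + (−204t^2 − 1224t − 3468)
  3t^3 + 27t^2 + 105t + 153 = (−(1/68)t − 3/68)(−204t^2 − 1224t − 3468) + (0)
Last nonzero remainder: −204t^2 − 1224t − 3468. Dividing through by −204 gives the monic gcd t^2 + 6t + 17.

t^2 + 6t + 17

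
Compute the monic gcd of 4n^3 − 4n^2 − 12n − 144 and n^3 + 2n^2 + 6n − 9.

Euclidean algorithm in ℚ[n]:
  4n^3 − 4n^2 − 12n − 144 = (4)(n^3 + 2n^2 + 6n − 9) + (−12n^2 − 36n − 108)
  n^3 + 2n^2 + 6n − 9 = (−(1/12)n + 1/12)(−12n^2 − 36n − 108) + (0)
Last nonzero remainder: −12n^2 − 36n − 108. Dividing through by −12 gives the monic gcd n^2 + 3n + 9.

n^2 + 3n + 9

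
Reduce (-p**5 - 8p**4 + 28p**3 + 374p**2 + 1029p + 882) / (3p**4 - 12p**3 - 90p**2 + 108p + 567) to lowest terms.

(-p**2 - 9p - 14)/(3p - 9)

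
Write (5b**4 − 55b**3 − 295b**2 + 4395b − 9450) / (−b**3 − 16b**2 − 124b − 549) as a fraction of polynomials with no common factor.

Euclidean algorithm in ℚ[b]:
  5b**4 − 55b**3 − 295b**2 + 4395b − 9450 = (−5b + 135)(−b**3 − 16b**2 − 124b − 549) + (1245b**2 + 18390b + 64665)
  −b**3 − 16b**2 − 124b − 549 = (−(1/1245)b − 34/34445)(1245b**2 + 18390b + 64665) + (−(371371/6889)b − 3342339/6889)
  1245b**2 + 18390b + 64665 = (−(8576805/371371)b − 49497465/371371)(−(371371/6889)b − 3342339/6889) + (0)
Last nonzero remainder: −(371371/6889)b − 3342339/6889. Dividing through by −371371/6889 gives the monic gcd b + 9.
Cancel b + 9 from numerator and denominator to get the reduced form.

(−5b**3 + 100b**2 − 605b + 1050)/(b**2 + 7b + 61)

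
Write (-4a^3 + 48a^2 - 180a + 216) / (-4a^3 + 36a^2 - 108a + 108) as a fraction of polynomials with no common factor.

(a - 6)/(a - 3)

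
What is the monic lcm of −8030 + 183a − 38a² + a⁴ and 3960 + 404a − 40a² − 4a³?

−72270 − 6383a − 159a² − 38a³ + 9a⁴ + a⁵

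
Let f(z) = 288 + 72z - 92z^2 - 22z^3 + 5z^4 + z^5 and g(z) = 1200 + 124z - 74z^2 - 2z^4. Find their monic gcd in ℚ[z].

By polynomial division,
  z^5 + 5z^4 - 22z^3 - 92z^2 + 72z + 288 = (-(1/2)z - 5/2)(-2z^4 - 74z^2 + 124z + 1200) + (-59z^3 - 215z^2 + 982z + 3288)
  -2z^4 - 74z^2 + 124z + 1200 = ((2/59)z - 430/3481)(-59z^3 - 215z^2 + 982z + 3288) + (-(465920/3481)z^2 + (465920/3481)z + 5591040/3481)
  -59z^3 - 215z^2 + 982z + 3288 = ((205379/465920)z + 476897/232960)(-(465920/3481)z^2 + (465920/3481)z + 5591040/3481) + (0)
Last nonzero remainder: -(465920/3481)z^2 + (465920/3481)z + 5591040/3481. Dividing through by -465920/3481 gives the monic gcd z^2 - z - 12.

-12 - z + z^2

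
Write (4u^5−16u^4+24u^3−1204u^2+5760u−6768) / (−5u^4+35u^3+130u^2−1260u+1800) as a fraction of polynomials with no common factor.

Apply the Euclidean algorithm:
  4u^5−16u^4+24u^3−1204u^2+5760u−6768 = (−(4/5)u−12/5)(−5u^4+35u^3+130u^2−1260u+1800) + (212u^3−1900u^2+4176u−2448)
  −5u^4+35u^3+130u^2−1260u+1800 = (−(5/212)u−130/2809)(212u^3−1900u^2+4176u−2448) + ((394830/2809)u^2−(3158640/2809)u+4737960/2809)
  212u^3−1900u^2+4176u−2448 = ((297754/197415)u−95506/65805)((394830/2809)u^2−(3158640/2809)u+4737960/2809) + (0)
Last nonzero remainder: (394830/2809)u^2−(3158640/2809)u+4737960/2809. Dividing through by 394830/2809 gives the monic gcd u^2−8u+12.
Cancel u^2−8u+12 from numerator and denominator to get the reduced form.

(−4u^3−16u^2−104u+564)/(5u^2+5u−150)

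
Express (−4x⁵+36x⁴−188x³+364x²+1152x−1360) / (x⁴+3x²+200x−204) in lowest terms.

(−4x²+12x+40)/(x+6)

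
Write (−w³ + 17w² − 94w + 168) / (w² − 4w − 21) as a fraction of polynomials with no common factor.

(−w² + 10w − 24)/(w + 3)

Repeated division with remainder:
  −w³ + 17w² − 94w + 168 = (−w + 13)(w² − 4w − 21) + (−63w + 441)
  w² − 4w − 21 = (−(1/63)w − 1/21)(−63w + 441) + (0)
Last nonzero remainder: −63w + 441. Dividing through by −63 gives the monic gcd w − 7.
Cancel w − 7 from numerator and denominator to get the reduced form.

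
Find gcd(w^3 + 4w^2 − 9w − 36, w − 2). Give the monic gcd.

1

Euclidean algorithm in ℚ[w]:
  w^3 + 4w^2 − 9w − 36 = (w^2 + 6w + 3)(w − 2) + (−30)
  w − 2 = (−(1/30)w + 1/15)(−30) + (0)
The last nonzero remainder is the constant −30, so the polynomials are coprime and gcd = 1.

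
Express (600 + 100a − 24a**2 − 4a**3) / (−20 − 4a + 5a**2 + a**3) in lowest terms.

(120 − 4a − 4a**2)/(−4 + a**2)

By polynomial division,
  −4a**3 − 24a**2 + 100a + 600 = (−4)(a**3 + 5a**2 − 4a − 20) + (−4a**2 + 84a + 520)
  a**3 + 5a**2 − 4a − 20 = (−(1/4)a − 13/2)(−4a**2 + 84a + 520) + (672a + 3360)
  −4a**2 + 84a + 520 = (−(1/168)a + 13/84)(672a + 3360) + (0)
Last nonzero remainder: 672a + 3360. Dividing through by 672 gives the monic gcd a + 5.
Cancel a + 5 from numerator and denominator to get the reduced form.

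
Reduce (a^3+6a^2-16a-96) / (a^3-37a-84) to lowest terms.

(a^2+2a-24)/(a^2-4a-21)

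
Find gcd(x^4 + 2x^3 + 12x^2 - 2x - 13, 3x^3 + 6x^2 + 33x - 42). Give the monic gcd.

Apply the Euclidean algorithm:
  x^4 + 2x^3 + 12x^2 - 2x - 13 = ((1/3)x)(3x^3 + 6x^2 + 33x - 42) + (x^2 + 12x - 13)
  3x^3 + 6x^2 + 33x - 42 = (3x - 30)(x^2 + 12x - 13) + (432x - 432)
  x^2 + 12x - 13 = ((1/432)x + 13/432)(432x - 432) + (0)
Last nonzero remainder: 432x - 432. Dividing through by 432 gives the monic gcd x - 1.

x - 1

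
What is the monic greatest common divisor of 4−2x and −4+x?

1

Repeated division with remainder:
  −2x+4 = (−2)(x−4) + (−4)
  x−4 = (−(1/4)x+1)(−4) + (0)
The last nonzero remainder is the constant −4, so the polynomials are coprime and gcd = 1.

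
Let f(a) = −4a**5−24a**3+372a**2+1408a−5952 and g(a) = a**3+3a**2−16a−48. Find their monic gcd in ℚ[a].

a**2−16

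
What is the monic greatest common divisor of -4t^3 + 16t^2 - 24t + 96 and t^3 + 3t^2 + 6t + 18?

Apply the Euclidean algorithm:
  -4t^3 + 16t^2 - 24t + 96 = (-4)(t^3 + 3t^2 + 6t + 18) + (28t^2 + 168)
  t^3 + 3t^2 + 6t + 18 = ((1/28)t + 3/28)(28t^2 + 168) + (0)
Last nonzero remainder: 28t^2 + 168. Dividing through by 28 gives the monic gcd t^2 + 6.

t^2 + 6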